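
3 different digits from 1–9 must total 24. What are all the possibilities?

{7,8,9}

3 distinct digits from 1–9 sum between 6 and 24.
Only one set works: {7,8,9}.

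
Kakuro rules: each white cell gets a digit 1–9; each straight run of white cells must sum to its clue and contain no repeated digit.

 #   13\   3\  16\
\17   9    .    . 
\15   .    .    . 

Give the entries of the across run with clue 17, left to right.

3 in 2 cells must be {1,2}; 16 in 2 cells must be {7,9}.
Given what's placed, R1C3 must be 7 to fit the 17 across and 16 down.
R2C1 = 13 − 9 = 4 completes the 13 down.
R2C2 = 2: the only remaining digit allowed by both the 15 across and the 3 down.
R2C3 = 15 − 6 = 9 completes the 15 across.
R1C2 = 17 − 16 = 1 completes the 17 across.

9, 1, 7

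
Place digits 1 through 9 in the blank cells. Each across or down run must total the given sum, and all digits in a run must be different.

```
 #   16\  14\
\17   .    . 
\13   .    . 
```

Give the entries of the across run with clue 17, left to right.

9 8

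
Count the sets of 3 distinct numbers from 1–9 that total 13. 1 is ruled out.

4

3 distinct digits from 1–9 sum between 6 and 24.
Dropping sets that contain 1.
Enumerating: {2,3,8}, {2,4,7}, {2,5,6}, {3,4,6}.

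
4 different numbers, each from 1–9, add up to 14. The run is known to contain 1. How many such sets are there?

4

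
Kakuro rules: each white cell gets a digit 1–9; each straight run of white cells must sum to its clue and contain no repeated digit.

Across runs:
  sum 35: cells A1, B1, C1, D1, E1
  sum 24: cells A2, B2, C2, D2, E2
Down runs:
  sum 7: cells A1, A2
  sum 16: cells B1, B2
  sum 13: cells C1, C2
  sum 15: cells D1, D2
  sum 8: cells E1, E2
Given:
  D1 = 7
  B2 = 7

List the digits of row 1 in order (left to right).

35 in 5 cells must be {5,6,7,8,9}; 16 in 2 cells must be {7,9}.
B1 = 16 − 7 = 9 completes the 16 down.
D2 = 15 − 7 = 8 completes the 15 down.
No cell is forced outright now. A1 can only be 5 or 6 (the digits allowed by both its 35 across and its 7 down). If A1 = 5: that forces E1 = 6, A2 = 2, after which E2 would have to be in {1,3,4,6} for the 24 across but in {2} for the 8 down — contradiction. So A1 = 6.
Given what's placed, E1 must be 5 to fit the 35 across and 8 down.
A2 = 7 − 6 = 1 completes the 7 down.
E2 = 8 − 5 = 3 completes the 8 down.
C1 = 35 − 27 = 8 completes the 35 across.

6, 9, 8, 7, 5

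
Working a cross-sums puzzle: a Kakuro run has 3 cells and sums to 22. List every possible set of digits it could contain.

3 distinct digits from 1–9 sum between 6 and 24.

{5,8,9}; {6,7,9}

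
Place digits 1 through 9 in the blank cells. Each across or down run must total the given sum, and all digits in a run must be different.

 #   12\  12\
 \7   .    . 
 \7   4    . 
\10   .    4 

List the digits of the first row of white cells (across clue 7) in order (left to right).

2 5

R2C2 = 7 − 4 = 3 completes the 7 across.
R3C1 = 10 − 4 = 6 completes the 10 across.
R1C1 = 12 − 10 = 2 completes the 12 down.
R1C2 = 7 − 2 = 5 completes the 7 across.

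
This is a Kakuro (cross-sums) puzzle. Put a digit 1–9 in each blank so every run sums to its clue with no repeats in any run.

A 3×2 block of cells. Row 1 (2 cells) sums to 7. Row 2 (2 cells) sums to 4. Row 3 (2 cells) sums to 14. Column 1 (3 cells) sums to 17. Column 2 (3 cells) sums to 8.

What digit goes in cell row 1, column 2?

4 in 2 cells must be {1,3}.
The 14 across and the 8 down share only 5, so (3,2) = 5.
Given what's placed, (2,2) must be 1 to fit the 4 across and 8 down.
(3,1) = 14 − 5 = 9 completes the 14 across.
(1,2) = 8 − 6 = 2 completes the 8 down.
(2,1) = 4 − 1 = 3 completes the 4 across.
(1,1) = 7 − 2 = 5 completes the 7 across.

2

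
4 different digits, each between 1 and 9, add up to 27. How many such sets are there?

4 distinct digits from 1–9 sum between 10 and 30.
Enumerating: {3,7,8,9}, {4,6,8,9}, {5,6,7,9}.

3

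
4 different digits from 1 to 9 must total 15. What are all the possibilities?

4 distinct digits from 1–9 sum between 10 and 30.

{1,2,3,9}; {1,2,4,8}; {1,2,5,7}; {1,3,4,7}; {1,3,5,6}; {2,3,4,6}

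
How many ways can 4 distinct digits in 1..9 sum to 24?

8

4 distinct digits from 1–9 sum between 10 and 30.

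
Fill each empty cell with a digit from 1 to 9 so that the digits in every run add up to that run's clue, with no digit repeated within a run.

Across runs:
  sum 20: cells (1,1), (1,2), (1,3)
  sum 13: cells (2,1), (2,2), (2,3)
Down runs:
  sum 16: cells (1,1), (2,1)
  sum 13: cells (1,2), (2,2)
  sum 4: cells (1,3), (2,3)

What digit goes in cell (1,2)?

8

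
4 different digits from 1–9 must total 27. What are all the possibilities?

{3,7,8,9}; {4,6,8,9}; {5,6,7,9}

4 distinct digits from 1–9 sum between 10 and 30.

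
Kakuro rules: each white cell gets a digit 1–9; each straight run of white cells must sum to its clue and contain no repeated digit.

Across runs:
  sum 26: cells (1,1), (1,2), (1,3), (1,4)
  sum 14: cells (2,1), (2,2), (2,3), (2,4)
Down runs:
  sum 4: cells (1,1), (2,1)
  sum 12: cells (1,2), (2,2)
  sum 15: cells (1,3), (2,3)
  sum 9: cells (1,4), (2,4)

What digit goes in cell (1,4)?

6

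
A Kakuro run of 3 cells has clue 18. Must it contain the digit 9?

No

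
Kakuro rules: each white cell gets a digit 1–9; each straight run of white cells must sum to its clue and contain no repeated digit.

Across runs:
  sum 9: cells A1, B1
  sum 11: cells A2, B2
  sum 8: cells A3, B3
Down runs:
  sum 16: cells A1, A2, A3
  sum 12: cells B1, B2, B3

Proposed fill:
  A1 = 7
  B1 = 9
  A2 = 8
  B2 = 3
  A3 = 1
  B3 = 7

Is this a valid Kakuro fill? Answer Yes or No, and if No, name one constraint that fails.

No — the across run A1–B1 sums to 16, not 9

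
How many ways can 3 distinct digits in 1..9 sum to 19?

5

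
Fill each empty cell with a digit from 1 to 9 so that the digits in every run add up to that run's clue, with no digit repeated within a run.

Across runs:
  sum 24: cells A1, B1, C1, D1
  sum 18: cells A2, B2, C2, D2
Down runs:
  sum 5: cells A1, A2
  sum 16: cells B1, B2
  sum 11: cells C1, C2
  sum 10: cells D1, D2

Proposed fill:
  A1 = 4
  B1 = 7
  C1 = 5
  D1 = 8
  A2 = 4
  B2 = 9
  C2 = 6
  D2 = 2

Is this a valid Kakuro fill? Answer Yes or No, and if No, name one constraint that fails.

No — the down run A1–A2 sums to 8, not 5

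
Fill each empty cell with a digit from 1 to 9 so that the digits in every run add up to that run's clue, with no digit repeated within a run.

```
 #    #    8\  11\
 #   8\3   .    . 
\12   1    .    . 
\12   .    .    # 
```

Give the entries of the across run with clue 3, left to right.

1 2

3 in 2 cells must be {1,2}.
The 3 across and the 11 down share only 2, so R1C3 = 2.
R2C3 = 11 − 2 = 9 completes the 11 down.
R3C1 = 8 − 1 = 7 completes the 8 down.
R3C2 = 12 − 7 = 5 completes the 12 across.
R1C2 = 3 − 2 = 1 completes the 3 across.
R2C2 = 12 − 10 = 2 completes the 12 across.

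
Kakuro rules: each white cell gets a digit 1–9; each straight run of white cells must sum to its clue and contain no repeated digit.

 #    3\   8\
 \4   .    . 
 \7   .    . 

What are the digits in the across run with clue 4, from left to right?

4 in 2 cells must be {1,3}; 3 in 2 cells must be {1,2}.
The 4 across and the 3 down share only 1, so R1C1 = 1.
R1C2 = 4 − 1 = 3 completes the 4 across.
R2C1 = 3 − 1 = 2 completes the 3 down.
R2C2 = 7 − 2 = 5 completes the 7 across.

1, 3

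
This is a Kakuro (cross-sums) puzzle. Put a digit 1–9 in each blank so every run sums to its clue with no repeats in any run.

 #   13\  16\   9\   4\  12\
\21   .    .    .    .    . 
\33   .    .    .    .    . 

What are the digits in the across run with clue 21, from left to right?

6, 7, 3, 1, 4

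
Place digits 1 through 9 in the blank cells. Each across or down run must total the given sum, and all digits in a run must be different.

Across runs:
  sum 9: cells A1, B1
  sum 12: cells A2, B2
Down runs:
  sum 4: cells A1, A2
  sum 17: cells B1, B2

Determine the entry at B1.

8

4 in 2 cells must be {1,3}; 17 in 2 cells must be {8,9}.
The 9 across and the 17 down share only 8, so B1 = 8.
The 12 across and the 4 down share only 3, so A2 = 3.
B2 = 12 − 3 = 9 completes the 12 across.
A1 = 9 − 8 = 1 completes the 9 across.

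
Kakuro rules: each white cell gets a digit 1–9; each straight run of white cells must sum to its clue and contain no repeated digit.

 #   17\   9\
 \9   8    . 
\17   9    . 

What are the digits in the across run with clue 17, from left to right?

9 8

17 in 2 cells must be {8,9}.
R1C2 = 9 − 8 = 1 completes the 9 across.
R2C2 = 17 − 9 = 8 completes the 17 across.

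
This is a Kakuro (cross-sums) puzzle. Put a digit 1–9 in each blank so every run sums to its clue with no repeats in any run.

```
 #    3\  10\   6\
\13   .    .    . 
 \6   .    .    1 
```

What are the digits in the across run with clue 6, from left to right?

2 3 1

6 in 3 cells must be {1,2,3}; 3 in 2 cells must be {1,2}.
R1C3 = 6 − 1 = 5 completes the 6 down.
Given what's placed, R2C1 must be 2 to fit the 6 across and 3 down.
R2C2 = 6 − 3 = 3 completes the 6 across.
R1C1 = 3 − 2 = 1 completes the 3 down.
R1C2 = 13 − 6 = 7 completes the 13 across.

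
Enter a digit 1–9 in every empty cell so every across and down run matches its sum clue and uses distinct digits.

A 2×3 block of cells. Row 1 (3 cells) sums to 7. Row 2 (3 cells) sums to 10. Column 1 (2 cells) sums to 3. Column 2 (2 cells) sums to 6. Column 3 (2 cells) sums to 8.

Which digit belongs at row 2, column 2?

7 in 3 cells must be {1,2,4}; 3 in 2 cells must be {1,2}.
Nothing is forced directly, so branch on (1,1), whose candidates are 1 or 2. If (1,1) = 1: that forces (1,3) = 2, (2,1) = 2, after which (2,3) would have to be in {1,3,5,7} for the 10 across but in {6} for the 8 down — contradiction. So (1,1) = 2.
Given what's placed, (1,3) must be 1 to fit the 7 across and 8 down.
(2,1) = 3 − 2 = 1 completes the 3 down.
(2,3) = 8 − 1 = 7 completes the 8 down.
(1,2) = 7 − 3 = 4 completes the 7 across.
(2,2) = 10 − 8 = 2 completes the 10 across.

2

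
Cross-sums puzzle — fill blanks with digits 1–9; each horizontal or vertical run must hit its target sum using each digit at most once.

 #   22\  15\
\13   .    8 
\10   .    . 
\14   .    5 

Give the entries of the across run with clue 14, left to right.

9, 5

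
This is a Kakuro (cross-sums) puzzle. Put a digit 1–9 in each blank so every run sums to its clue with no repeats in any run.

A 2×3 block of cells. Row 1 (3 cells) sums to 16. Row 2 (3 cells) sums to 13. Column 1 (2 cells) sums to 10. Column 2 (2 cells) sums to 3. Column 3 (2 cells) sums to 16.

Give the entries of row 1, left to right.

3 in 2 cells must be {1,2}; 16 in 2 cells must be {7,9}.
Nothing is forced directly, so branch on (1,3), whose candidates are 7 or 9. If (1,3) = 7: that forces (1,2) = 1, (2,2) = 2, after which (2,3) would have to be in {3,4,5,6,7,8} for the 13 across but in {9} for the 16 down — contradiction. So (1,3) = 9.
(2,3) = 16 − 9 = 7 completes the 16 down.
Nothing is forced directly, so branch on (1,2), whose candidates are 1 or 2. If (1,2) = 2: then (1,1) would have to be in {5} for the 16 across but in {1,2,3,4,6,7,8,9} for the 10 down — contradiction. So (1,2) = 1.
(1,1) = 16 − 10 = 6 completes the 16 across.
(2,1) = 10 − 6 = 4 completes the 10 down.
(2,2) = 13 − 11 = 2 completes the 13 across.

6 1 9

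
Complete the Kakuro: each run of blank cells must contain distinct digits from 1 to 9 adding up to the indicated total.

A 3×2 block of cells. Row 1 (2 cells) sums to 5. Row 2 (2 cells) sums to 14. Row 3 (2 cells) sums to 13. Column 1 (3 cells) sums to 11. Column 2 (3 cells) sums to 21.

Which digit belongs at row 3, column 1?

The 5 across and the 21 down share only 4, so (1,2) = 4.
(1,1) = 5 − 4 = 1 completes the 5 across.
Nothing is forced directly, so branch on (2,1), whose candidates are 6 or 8. If (2,1) = 8: then (2,2) would have to be in {6} for the 14 across but in {8,9} for the 21 down — contradiction. So (2,1) = 6.
(2,2) = 14 − 6 = 8 completes the 14 across.
(3,1) = 11 − 7 = 4 completes the 11 down.
(3,2) = 13 − 4 = 9 completes the 13 across.

4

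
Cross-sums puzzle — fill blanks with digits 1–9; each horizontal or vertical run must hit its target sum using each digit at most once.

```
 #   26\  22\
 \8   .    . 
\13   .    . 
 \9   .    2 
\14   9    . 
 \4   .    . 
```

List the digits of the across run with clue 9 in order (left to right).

4 in 2 cells must be {1,3}.
R3C1 = 9 − 2 = 7 completes the 9 across.

7 2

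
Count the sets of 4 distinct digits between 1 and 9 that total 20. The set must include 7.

5

4 distinct digits from 1–9 sum between 10 and 30.
Keeping only sets containing 7.
Enumerating: {1,3,7,9}, {1,4,7,8}, {2,3,7,8}, {2,5,6,7}, {3,4,6,7}.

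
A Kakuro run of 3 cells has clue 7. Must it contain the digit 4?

Yes

The only way to make 7 from 3 distinct digits is {1,2,4}, which contains 4.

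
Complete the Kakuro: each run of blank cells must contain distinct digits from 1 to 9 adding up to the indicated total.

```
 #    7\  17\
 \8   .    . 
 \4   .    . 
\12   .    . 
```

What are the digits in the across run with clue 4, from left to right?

1 3

4 in 2 cells must be {1,3}; 7 in 3 cells must be {1,2,4}.
The 4 across and the 7 down share only 1, so R2C1 = 1.
R2C2 = 4 − 1 = 3 completes the 4 across.
Given what's placed, R3C1 must be 4 to fit the 12 across and 7 down.
R3C2 = 12 − 4 = 8 completes the 12 across.
R1C1 = 7 − 5 = 2 completes the 7 down.
R1C2 = 8 − 2 = 6 completes the 8 across.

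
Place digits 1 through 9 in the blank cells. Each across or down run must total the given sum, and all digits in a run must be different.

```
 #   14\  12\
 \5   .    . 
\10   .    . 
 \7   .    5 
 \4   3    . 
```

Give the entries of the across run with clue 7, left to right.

2 5

4 in 2 cells must be {1,3}.
R3C1 = 7 − 5 = 2 completes the 7 across.
R4C2 = 4 − 3 = 1 completes the 4 across.
No cell is forced outright now. R1C1 can only be 1 or 4 (the digits allowed by both its 5 across and its 14 down). If R1C1 = 4: then R1C2 would have to be in {1} for the 5 across but in {2,4} for the 12 down — contradiction. So R1C1 = 1.
R1C2 = 5 − 1 = 4 completes the 5 across.
R2C1 = 14 − 6 = 8 completes the 14 down.
R2C2 = 10 − 8 = 2 completes the 10 across.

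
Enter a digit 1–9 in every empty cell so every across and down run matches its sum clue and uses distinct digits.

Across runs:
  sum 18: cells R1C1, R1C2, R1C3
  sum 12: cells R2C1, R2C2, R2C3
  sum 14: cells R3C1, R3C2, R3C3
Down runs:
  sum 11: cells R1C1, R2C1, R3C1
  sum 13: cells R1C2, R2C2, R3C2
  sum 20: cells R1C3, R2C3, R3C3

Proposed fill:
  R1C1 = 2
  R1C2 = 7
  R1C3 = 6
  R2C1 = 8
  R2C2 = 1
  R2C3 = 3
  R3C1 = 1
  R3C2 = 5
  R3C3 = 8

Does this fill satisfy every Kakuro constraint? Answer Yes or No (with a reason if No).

No — the across run R1C1–R1C3 sums to 15, not 18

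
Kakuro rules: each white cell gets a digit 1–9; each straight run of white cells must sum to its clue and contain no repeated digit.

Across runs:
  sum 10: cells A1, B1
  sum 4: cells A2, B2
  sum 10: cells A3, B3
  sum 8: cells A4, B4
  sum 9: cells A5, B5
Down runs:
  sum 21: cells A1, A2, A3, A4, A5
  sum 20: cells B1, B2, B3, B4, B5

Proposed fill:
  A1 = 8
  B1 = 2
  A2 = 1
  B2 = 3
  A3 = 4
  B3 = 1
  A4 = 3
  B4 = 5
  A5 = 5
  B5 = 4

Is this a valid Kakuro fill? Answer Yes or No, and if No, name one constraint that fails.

No — the across run A3–B3 sums to 5, not 10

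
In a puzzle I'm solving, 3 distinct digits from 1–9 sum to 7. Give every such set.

3 distinct digits from 1–9 sum between 6 and 24.
Only one set works: {1,2,4}.

{1,2,4}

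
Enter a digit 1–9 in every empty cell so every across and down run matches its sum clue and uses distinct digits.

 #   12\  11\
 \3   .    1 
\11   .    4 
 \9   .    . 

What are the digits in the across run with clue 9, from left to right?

3 6

3 in 2 cells must be {1,2}.
R1C1 = 3 − 1 = 2 completes the 3 across.
R2C1 = 11 − 4 = 7 completes the 11 across.
R3C1 = 12 − 9 = 3 completes the 12 down.
R3C2 = 9 − 3 = 6 completes the 9 across.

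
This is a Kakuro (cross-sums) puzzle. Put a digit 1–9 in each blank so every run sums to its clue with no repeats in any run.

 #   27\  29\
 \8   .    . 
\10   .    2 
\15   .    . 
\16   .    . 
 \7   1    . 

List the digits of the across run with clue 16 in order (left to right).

9 7

16 in 2 cells must be {7,9}.
R2C1 = 10 − 2 = 8 completes the 10 across.
R5C2 = 7 − 1 = 6 completes the 7 across.
No cell is forced outright now. R1C2 can only be 5 or 7 (the digits allowed by both its 8 across and its 29 down). If R1C2 = 7: then R1C1 would have to be in {1} for the 8 across but in {2,3,4,5,6,7,9} for the 27 down — contradiction. So R1C2 = 5.
R1C1 = 8 − 5 = 3 completes the 8 across.
Given what's placed, R4C1 must be 9 to fit the 16 across and 27 down.
R4C2 = 16 − 9 = 7 completes the 16 across.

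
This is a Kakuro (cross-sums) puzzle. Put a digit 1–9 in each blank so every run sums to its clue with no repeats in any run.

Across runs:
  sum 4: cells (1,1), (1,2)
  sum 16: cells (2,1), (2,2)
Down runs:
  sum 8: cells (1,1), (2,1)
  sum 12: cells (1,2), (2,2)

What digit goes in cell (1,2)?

4 in 2 cells must be {1,3}; 16 in 2 cells must be {7,9}.
The 4 across and the 12 down share only 3, so (1,2) = 3.
The 16 across and the 8 down share only 7, so (2,1) = 7.
(2,2) = 16 − 7 = 9 completes the 16 across.
(1,1) = 4 − 3 = 1 completes the 4 across.

3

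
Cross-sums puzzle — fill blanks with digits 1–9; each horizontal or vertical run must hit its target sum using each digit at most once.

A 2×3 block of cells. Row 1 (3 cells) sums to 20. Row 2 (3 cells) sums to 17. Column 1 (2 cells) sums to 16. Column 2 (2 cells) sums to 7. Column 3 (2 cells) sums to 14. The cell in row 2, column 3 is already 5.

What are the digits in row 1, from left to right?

16 in 2 cells must be {7,9}.
(1,3) = 14 − 5 = 9 completes the 14 down.
(2,1) = 9: the only remaining digit allowed by both the 17 across and the 16 down.
(2,2) = 17 − 14 = 3 completes the 17 across.
(1,1) = 16 − 9 = 7 completes the 16 down.
(1,2) = 20 − 16 = 4 completes the 20 across.

7, 4, 9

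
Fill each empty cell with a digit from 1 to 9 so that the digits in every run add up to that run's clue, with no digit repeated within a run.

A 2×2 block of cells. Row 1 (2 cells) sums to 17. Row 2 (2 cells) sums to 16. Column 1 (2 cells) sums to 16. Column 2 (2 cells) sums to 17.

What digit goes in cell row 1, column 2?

8

17 in 2 cells must be {8,9}; 16 in 2 cells must be {7,9}.
The 17 across and the 16 down share only 9, so (1,1) = 9.
(1,2) = 17 − 9 = 8 completes the 17 across.
(2,1) = 16 − 9 = 7 completes the 16 down.
(2,2) = 16 − 7 = 9 completes the 16 across.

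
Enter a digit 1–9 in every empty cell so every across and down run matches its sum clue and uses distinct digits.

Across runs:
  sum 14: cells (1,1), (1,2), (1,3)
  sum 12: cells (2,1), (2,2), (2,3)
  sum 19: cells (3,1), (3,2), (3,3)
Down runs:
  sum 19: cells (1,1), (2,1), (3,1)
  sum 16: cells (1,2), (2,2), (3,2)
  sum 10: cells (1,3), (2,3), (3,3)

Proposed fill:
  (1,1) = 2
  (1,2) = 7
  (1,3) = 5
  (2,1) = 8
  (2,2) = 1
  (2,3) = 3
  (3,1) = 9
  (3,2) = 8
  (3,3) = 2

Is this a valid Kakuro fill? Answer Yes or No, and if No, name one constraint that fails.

Yes

Across: 2+7+5=14; 8+1+3=12; 9+8+2=19. Down: 2+8+9=19; 7+1+8=16; 5+3+2=10. No digit repeats within any run.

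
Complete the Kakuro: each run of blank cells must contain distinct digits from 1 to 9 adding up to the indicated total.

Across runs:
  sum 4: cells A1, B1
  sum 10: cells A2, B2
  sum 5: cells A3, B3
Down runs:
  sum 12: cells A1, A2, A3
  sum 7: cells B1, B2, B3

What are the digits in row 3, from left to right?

1 4

4 in 2 cells must be {1,3}; 7 in 3 cells must be {1,2,4}.
The 4 across and the 7 down share only 1, so B1 = 1.
A1 = 4 − 1 = 3 completes the 4 across.
Nothing is forced directly, so branch on B2, whose candidates are 2 or 4. If B2 = 4: then A2 would have to be in {6} for the 10 across but in {1,2,4,5,7,8} for the 12 down — contradiction. So B2 = 2.
A2 = 10 − 2 = 8 completes the 10 across.
A3 = 12 − 11 = 1 completes the 12 down.
B3 = 5 − 1 = 4 completes the 5 across.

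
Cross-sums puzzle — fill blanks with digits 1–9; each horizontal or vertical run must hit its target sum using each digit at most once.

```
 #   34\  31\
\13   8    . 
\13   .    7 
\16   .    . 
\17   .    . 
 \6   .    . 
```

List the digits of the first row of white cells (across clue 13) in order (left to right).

16 in 2 cells must be {7,9}; 17 in 2 cells must be {8,9}; 34 in 5 cells must be {4,6,7,8,9}.
R1C2 = 13 − 8 = 5 completes the 13 across.

8 5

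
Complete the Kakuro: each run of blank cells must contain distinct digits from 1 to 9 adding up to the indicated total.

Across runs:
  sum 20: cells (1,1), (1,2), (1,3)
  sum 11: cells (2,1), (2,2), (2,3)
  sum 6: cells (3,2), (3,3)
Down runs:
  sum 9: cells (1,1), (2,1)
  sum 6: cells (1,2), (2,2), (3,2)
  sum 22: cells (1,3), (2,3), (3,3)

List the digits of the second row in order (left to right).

6 in 3 cells must be {1,2,3}.
Only 3 fits (1,2) under both its across sum 20 and down sum 6.
The 6 across and the 22 down share only 5, so (3,3) = 5.
(1,1) = 8: the only remaining digit allowed by both the 20 across and the 9 down.
(1,3) = 20 − 11 = 9 completes the 20 across.
(2,1) = 9 − 8 = 1 completes the 9 down.
Given what's placed, (2,2) must be 2 to fit the 11 across and 6 down.
(2,3) = 11 − 3 = 8 completes the 11 across.

1, 2, 8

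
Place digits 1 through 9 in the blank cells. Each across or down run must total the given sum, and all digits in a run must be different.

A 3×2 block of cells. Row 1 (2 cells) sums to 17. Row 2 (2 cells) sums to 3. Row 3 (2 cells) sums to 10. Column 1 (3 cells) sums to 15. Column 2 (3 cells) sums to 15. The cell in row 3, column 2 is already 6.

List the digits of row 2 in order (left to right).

2 1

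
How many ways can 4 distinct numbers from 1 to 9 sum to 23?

9

4 distinct digits from 1–9 sum between 10 and 30.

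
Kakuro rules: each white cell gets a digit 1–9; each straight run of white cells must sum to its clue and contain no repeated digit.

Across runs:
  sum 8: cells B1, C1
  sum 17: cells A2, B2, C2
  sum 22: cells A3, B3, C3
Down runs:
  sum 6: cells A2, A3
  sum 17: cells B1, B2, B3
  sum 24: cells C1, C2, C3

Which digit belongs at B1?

24 in 3 cells must be {7,8,9}.
Only 7 fits C1 under both its across sum 8 and down sum 24.
The 22 across and the 6 down share only 5, so A3 = 5.
B1 = 8 − 7 = 1 completes the 8 across.

1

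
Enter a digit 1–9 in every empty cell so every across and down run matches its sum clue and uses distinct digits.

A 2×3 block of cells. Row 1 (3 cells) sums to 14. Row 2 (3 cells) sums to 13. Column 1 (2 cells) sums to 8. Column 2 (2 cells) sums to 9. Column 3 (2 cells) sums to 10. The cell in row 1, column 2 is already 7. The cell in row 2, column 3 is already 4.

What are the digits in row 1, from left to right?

1 7 6

(1,3) = 10 − 4 = 6 completes the 10 down.
(2,2) = 9 − 7 = 2 completes the 9 down.
(1,1) = 14 − 13 = 1 completes the 14 across.
(2,1) = 13 − 6 = 7 completes the 13 across.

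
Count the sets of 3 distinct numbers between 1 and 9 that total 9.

3

3 distinct digits from 1–9 sum between 6 and 24.
Enumerating: {1,2,6}, {1,3,5}, {2,3,4}.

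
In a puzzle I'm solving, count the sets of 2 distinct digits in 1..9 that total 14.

2 distinct digits from 1–9 sum between 3 and 17.
Enumerating: {5,9}, {6,8}.

2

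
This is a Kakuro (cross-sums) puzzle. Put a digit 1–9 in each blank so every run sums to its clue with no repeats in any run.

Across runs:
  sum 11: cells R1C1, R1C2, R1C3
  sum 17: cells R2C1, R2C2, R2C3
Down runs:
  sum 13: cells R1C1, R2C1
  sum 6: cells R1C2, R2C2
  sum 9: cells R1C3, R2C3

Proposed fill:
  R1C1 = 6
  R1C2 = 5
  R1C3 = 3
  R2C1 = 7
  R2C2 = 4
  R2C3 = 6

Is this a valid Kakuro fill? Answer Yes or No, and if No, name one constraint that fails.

No — the down run R1C2–R2C2 sums to 9, not 6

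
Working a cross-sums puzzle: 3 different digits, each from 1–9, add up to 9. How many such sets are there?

3 distinct digits from 1–9 sum between 6 and 24.
Enumerating: {1,2,6}, {1,3,5}, {2,3,4}.

3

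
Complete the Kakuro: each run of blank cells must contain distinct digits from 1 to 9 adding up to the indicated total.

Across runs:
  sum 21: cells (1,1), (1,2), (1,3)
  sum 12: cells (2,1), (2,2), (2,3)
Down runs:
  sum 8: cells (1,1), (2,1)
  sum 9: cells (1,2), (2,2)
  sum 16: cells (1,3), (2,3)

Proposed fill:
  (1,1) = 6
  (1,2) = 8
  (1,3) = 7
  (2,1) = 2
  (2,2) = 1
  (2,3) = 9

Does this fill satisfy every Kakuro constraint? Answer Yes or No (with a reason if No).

Yes

Across: 6+8+7=21; 2+1+9=12. Down: 6+2=8; 8+1=9; 7+9=16. No digit repeats within any run.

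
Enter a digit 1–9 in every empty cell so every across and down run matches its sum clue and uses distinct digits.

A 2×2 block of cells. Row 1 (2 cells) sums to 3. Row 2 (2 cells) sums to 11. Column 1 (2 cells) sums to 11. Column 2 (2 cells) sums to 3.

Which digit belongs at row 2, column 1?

9

3 in 2 cells must be {1,2}.
The 3 across and the 11 down share only 2, so (1,1) = 2.
(1,2) = 3 − 2 = 1 completes the 3 across.
(2,1) = 11 − 2 = 9 completes the 11 down.
(2,2) = 11 − 9 = 2 completes the 11 across.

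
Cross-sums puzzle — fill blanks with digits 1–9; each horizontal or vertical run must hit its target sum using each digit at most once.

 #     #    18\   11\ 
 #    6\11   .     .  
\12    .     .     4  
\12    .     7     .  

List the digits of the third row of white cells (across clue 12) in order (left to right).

Nothing is forced directly, so branch on R3C3, whose candidates are 1 or 2. If R3C3 = 2: that forces R1C3 = 5, after which R3C1 would have to be in {3} for the 12 across but in {1,2,4,5} for the 6 down — contradiction. So R3C3 = 1.
R1C3 = 11 − 5 = 6 completes the 11 down.
R3C1 = 12 − 8 = 4 completes the 12 across.
R1C2 = 11 − 6 = 5 completes the 11 across.
R2C1 = 6 − 4 = 2 completes the 6 down.
R2C2 = 12 − 6 = 6 completes the 12 across.

4 7 1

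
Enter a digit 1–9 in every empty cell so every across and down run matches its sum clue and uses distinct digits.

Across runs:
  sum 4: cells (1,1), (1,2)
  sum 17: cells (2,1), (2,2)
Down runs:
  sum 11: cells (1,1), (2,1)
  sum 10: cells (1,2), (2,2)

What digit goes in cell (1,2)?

4 in 2 cells must be {1,3}; 17 in 2 cells must be {8,9}.
The 4 across and the 11 down share only 3, so (1,1) = 3.
(1,2) = 4 − 3 = 1 completes the 4 across.
(2,1) = 11 − 3 = 8 completes the 11 down.
(2,2) = 17 − 8 = 9 completes the 17 across.

1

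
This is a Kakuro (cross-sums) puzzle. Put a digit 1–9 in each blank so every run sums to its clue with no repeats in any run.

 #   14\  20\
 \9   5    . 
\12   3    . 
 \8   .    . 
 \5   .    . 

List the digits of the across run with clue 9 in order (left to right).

5, 4

R1C2 = 9 − 5 = 4 completes the 9 across.
R2C2 = 12 − 3 = 9 completes the 12 across.
Given what's placed, R3C1 must be 2 to fit the 8 across and 14 down.
R3C2 = 8 − 2 = 6 completes the 8 across.
R4C1 = 14 − 10 = 4 completes the 14 down.
R4C2 = 5 − 4 = 1 completes the 5 across.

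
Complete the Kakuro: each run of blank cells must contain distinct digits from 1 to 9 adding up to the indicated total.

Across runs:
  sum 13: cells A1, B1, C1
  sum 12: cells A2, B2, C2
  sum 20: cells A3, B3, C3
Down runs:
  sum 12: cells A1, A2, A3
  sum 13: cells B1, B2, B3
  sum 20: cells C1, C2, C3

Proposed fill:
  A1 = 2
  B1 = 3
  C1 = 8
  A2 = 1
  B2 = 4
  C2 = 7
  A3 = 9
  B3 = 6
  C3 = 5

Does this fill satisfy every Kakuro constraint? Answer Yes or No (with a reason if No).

Across: 2+3+8=13; 1+4+7=12; 9+6+5=20. Down: 2+1+9=12; 3+4+6=13; 8+7+5=20. No digit repeats within any run.

Yes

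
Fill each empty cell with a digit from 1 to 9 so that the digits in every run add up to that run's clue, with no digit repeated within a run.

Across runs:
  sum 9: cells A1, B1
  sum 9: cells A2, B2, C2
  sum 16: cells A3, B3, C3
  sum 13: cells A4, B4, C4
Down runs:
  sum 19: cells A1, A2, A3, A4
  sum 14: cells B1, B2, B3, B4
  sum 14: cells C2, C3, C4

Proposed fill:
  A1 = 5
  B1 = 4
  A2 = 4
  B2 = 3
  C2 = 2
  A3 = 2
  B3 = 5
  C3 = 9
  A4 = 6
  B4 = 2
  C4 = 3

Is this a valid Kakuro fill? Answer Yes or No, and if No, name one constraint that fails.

No — the across run A4–C4 sums to 11, not 13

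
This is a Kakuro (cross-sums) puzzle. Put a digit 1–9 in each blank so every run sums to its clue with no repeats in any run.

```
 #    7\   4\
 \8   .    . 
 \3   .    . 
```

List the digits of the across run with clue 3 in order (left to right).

3 in 2 cells must be {1,2}; 4 in 2 cells must be {1,3}.
The 3 across and the 4 down share only 1, so R2C2 = 1.
R1C2 = 4 − 1 = 3 completes the 4 down.
R2C1 = 3 − 1 = 2 completes the 3 across.
R1C1 = 8 − 3 = 5 completes the 8 across.

2 1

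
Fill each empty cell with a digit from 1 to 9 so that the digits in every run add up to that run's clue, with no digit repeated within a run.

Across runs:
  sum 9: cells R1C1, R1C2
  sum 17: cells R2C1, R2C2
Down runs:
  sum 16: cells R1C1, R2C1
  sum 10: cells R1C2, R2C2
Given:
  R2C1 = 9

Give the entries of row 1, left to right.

17 in 2 cells must be {8,9}; 16 in 2 cells must be {7,9}.
R1C1 = 16 − 9 = 7 completes the 16 down.
R1C2 = 9 − 7 = 2 completes the 9 across.
R2C2 = 17 − 9 = 8 completes the 17 across.

7 2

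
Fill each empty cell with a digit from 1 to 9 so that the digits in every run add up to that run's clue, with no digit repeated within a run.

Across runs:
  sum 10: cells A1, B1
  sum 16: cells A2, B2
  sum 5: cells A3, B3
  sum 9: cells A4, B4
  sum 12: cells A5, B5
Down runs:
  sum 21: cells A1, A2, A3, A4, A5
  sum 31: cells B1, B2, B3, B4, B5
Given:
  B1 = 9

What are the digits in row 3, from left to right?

16 in 2 cells must be {7,9}.
A1 = 10 − 9 = 1 completes the 10 across.
Given what's placed, B2 must be 7 to fit the 16 across and 31 down.
A2 = 16 − 7 = 9 completes the 16 across.
Nothing is forced directly, so branch on A3, whose candidates are 2 or 3 or 4. If A3 = 3: that forces B3 = 2, after which A5 would have to be in {3,4,5,7,8,9} for the 12 across but in {2,6} for the 21 down — contradiction. If A3 = 4: that forces B3 = 1, A5 = 5, after which B5 would have to be in {7} for the 12 across but in {6,8} for the 31 down — contradiction. So A3 = 2.
B3 = 5 − 2 = 3 completes the 5 across.

2, 3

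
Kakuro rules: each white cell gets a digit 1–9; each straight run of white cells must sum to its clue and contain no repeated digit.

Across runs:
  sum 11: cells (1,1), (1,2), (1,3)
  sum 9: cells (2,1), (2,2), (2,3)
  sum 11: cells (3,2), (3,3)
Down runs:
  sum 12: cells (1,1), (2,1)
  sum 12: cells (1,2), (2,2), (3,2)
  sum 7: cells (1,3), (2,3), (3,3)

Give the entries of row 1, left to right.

7 in 3 cells must be {1,2,4}.
Nothing is forced directly, so branch on (2,1), whose candidates are 3 or 4 or 5. If (2,1) = 3: then (1,1) would have to be in {1,2,3,4,5,6,7,8} for the 11 across but in {9} for the 12 down — contradiction. If (2,1) = 5: that forces (1,1) = 7, (1,3) = 1, after which (2,3) would have to be in {1,3} for the 9 across but in {2,4} for the 7 down — contradiction. So (2,1) = 4.
(1,1) = 12 − 4 = 8 completes the 12 down.
Given what's placed, (2,3) must be 2 to fit the 9 across and 7 down.
(3,3) = 4: the only remaining digit allowed by both the 11 across and the 7 down.
(1,3) = 7 − 6 = 1 completes the 7 down.
(2,2) = 9 − 6 = 3 completes the 9 across.
(3,2) = 11 − 4 = 7 completes the 11 across.
(1,2) = 11 − 9 = 2 completes the 11 across.

8 2 1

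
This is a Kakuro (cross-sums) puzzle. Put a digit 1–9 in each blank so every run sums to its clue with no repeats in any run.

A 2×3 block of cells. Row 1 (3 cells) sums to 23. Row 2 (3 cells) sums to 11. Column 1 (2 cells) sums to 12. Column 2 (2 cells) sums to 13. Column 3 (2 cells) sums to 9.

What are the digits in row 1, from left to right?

9 6 8

23 in 3 cells must be {6,8,9}.
Nothing is forced directly, so branch on (1,1), whose candidates are 8 or 9. If (1,1) = 8: that forces (1,3) = 6, (2,1) = 4, after which (2,3) would have to be in {1,2,5,6} for the 11 across but in {3} for the 9 down — contradiction. So (1,1) = 9.
(2,1) = 12 − 9 = 3 completes the 12 down.
Nothing is forced directly, so branch on (2,2), whose candidates are 6 or 7. If (2,2) = 6: then (1,2) would have to be in {6,8} for the 23 across but in {7} for the 13 down — contradiction. So (2,2) = 7.
(1,2) = 13 − 7 = 6 completes the 13 down.
(1,3) = 23 − 15 = 8 completes the 23 across.
(2,3) = 11 − 10 = 1 completes the 11 across.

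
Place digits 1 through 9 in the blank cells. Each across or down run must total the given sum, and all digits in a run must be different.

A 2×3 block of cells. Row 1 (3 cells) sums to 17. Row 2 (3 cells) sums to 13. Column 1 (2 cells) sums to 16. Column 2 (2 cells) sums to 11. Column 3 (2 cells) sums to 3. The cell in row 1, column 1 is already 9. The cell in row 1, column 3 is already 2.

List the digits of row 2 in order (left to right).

7, 5, 1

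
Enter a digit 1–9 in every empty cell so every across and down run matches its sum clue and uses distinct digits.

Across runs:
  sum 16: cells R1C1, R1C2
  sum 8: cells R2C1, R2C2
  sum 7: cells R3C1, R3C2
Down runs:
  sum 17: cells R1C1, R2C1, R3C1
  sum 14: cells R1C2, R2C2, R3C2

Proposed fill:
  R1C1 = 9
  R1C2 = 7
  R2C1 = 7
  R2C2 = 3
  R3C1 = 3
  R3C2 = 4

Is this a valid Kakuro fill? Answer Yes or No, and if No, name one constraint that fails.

No — the down run R1C1–R3C1 sums to 19, not 17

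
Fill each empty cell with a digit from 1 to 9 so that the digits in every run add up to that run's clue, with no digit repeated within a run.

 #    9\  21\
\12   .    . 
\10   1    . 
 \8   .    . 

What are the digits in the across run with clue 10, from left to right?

1 9

R2C2 = 10 − 1 = 9 completes the 10 across.
No cell is forced outright now. R1C1 can only be 3 or 5 (the digits allowed by both its 12 across and its 9 down). If R1C1 = 3: then R1C2 would have to be in {9} for the 12 across but in {4,5,7,8} for the 21 down — contradiction. So R1C1 = 5.
R1C2 = 12 − 5 = 7 completes the 12 across.
R3C1 = 9 − 6 = 3 completes the 9 down.
R3C2 = 8 − 3 = 5 completes the 8 across.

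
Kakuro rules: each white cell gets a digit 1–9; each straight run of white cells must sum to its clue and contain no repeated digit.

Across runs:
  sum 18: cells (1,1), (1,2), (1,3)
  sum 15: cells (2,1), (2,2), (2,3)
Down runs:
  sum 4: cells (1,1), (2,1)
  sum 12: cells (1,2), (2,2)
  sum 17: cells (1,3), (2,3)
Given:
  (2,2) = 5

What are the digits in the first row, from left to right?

3 7 8

4 in 2 cells must be {1,3}; 17 in 2 cells must be {8,9}.
(1,2) = 12 − 5 = 7 completes the 12 down.
Given what's placed, (1,1) must be 3 to fit the 18 across and 4 down.
(1,3) = 18 − 10 = 8 completes the 18 across.
(2,1) = 4 − 3 = 1 completes the 4 down.
(2,3) = 15 − 6 = 9 completes the 15 across.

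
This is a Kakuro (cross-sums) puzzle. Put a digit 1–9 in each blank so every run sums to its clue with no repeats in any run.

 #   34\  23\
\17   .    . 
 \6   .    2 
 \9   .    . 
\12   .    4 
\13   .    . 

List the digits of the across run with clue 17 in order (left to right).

17 in 2 cells must be {8,9}; 34 in 5 cells must be {4,6,7,8,9}.
R2C1 = 6 − 2 = 4 completes the 6 across.
R4C1 = 12 − 4 = 8 completes the 12 across.
Given what's placed, R1C1 must be 9 to fit the 17 across and 34 down.
R1C2 = 17 − 9 = 8 completes the 17 across.

9, 8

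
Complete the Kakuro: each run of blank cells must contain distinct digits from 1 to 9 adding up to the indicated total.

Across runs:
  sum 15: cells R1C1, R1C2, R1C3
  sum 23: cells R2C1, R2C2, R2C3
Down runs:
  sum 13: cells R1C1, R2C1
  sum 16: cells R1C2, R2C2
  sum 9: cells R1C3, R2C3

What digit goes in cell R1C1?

5

23 in 3 cells must be {6,8,9}; 16 in 2 cells must be {7,9}.
The 23 across and the 16 down share only 9, so R2C2 = 9.
R1C2 = 16 − 9 = 7 completes the 16 down.
Nothing is forced directly, so branch on R2C1, whose candidates are 6 or 8. If R2C1 = 6: then R1C1 would have to be in {2,3,5,6} for the 15 across but in {7} for the 13 down — contradiction. So R2C1 = 8.
R1C1 = 13 − 8 = 5 completes the 13 down.
R1C3 = 15 − 12 = 3 completes the 15 across.
R2C3 = 23 − 17 = 6 completes the 23 across.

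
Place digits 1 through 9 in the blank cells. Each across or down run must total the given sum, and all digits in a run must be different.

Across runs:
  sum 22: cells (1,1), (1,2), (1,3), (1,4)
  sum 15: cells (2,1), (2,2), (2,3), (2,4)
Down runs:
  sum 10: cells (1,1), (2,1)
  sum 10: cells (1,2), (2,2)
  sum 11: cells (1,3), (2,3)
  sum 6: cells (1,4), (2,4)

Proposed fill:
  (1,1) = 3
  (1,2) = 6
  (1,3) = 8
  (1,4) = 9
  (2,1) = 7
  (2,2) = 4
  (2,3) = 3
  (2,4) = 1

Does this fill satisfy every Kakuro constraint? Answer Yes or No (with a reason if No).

No — the down run (1,4)–(2,4) sums to 10, not 6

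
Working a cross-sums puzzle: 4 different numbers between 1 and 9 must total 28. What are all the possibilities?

{4,7,8,9}; {5,6,8,9}

4 distinct digits from 1–9 sum between 10 and 30.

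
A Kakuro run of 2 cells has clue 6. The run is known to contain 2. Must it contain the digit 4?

Yes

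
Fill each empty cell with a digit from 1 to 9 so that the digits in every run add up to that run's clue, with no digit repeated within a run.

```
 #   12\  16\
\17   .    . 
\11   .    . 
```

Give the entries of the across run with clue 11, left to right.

17 in 2 cells must be {8,9}; 16 in 2 cells must be {7,9}.
The 17 across and the 16 down share only 9, so R1C2 = 9.
R2C2 = 16 − 9 = 7 completes the 16 down.
R1C1 = 17 − 9 = 8 completes the 17 across.
R2C1 = 11 − 7 = 4 completes the 11 across.

4, 7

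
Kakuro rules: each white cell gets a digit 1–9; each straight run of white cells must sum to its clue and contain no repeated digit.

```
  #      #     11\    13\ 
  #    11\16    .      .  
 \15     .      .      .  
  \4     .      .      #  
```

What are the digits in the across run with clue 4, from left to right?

16 in 2 cells must be {7,9}; 4 in 2 cells must be {1,3}.
The 16 across and the 11 down share only 7, so R1C2 = 7.
R1C3 = 16 − 7 = 9 completes the 16 across.
R2C3 = 13 − 9 = 4 completes the 13 down.
Intersecting the 4 across with the 11 down forces R3C1 = 3.
R3C2 = 4 − 3 = 1 completes the 4 across.
R2C1 = 11 − 3 = 8 completes the 11 down.
R2C2 = 15 − 12 = 3 completes the 15 across.

3 1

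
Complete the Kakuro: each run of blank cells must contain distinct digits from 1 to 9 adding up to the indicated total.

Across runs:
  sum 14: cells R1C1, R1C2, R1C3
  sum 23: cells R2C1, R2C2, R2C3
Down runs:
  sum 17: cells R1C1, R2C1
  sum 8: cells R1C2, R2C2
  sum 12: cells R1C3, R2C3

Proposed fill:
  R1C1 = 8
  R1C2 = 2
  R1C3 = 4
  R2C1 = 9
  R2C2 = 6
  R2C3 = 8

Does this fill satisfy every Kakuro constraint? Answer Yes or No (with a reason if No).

Yes

Across: 8+2+4=14; 9+6+8=23. Down: 8+9=17; 2+6=8; 4+8=12. No digit repeats within any run.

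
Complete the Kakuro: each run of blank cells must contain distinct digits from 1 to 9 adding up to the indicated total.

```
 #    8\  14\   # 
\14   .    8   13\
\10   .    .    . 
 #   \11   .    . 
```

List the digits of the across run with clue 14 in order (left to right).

6 8

R1C1 = 14 − 8 = 6 completes the 14 across.
R2C1 = 8 − 6 = 2 completes the 8 down.
Nothing is forced directly, so branch on R2C2, whose candidates are 1 or 5. If R2C2 = 5: then R2C3 would have to be in {3} for the 10 across but in {4,5,6,7,8,9} for the 13 down — contradiction. So R2C2 = 1.
R2C3 = 10 − 3 = 7 completes the 10 across.
R3C2 = 14 − 9 = 5 completes the 14 down.
R3C3 = 11 − 5 = 6 completes the 11 across.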